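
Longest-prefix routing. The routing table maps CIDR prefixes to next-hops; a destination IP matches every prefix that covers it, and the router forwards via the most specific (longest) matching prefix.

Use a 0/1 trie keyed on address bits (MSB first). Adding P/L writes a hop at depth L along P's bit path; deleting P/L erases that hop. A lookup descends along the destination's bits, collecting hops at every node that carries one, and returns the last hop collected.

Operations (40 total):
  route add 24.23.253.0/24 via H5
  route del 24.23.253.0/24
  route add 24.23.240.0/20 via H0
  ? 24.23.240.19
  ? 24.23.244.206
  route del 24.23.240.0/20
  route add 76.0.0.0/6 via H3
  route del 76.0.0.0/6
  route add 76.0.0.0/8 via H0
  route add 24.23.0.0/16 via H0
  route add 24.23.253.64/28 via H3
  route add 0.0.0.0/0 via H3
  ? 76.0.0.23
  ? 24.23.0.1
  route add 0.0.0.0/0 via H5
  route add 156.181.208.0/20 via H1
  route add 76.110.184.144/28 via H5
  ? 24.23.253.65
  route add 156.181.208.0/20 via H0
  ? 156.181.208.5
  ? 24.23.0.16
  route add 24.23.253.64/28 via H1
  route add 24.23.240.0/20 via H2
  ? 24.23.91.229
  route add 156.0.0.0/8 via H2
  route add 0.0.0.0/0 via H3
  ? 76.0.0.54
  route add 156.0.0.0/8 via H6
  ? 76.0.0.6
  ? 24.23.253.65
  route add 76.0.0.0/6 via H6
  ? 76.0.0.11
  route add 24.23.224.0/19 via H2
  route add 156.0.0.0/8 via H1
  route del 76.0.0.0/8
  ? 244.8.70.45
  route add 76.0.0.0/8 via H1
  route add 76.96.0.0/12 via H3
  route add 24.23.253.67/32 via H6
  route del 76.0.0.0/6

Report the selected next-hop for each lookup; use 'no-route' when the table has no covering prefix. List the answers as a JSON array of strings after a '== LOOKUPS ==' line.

Apply in order:
  + 24.23.253.0/24 (H5) depth=24
  del 24.23.253.0/24 (clear depth 24)
  + 24.23.240.0/20 (H0) depth=20
  Q 24.23.240.19: descend 00011000000101111111 ; hops seen [H0] ; pick H0
  Q 24.23.244.206: descend 00011000000101111111 ; hops seen [H0] ; pick H0
  del 24.23.240.0/20 (clear depth 20)
  + 76.0.0.0/6 (H3) depth=6
  del 76.0.0.0/6 (clear depth 6)
  + 76.0.0.0/8 (H0) depth=8
  + 24.23.0.0/16 (H0) depth=16
  + 24.23.253.64/28 (H3) depth=28
  + 0.0.0.0/0 (H3) depth=0
  Q 76.0.0.23: descend 01001100 ; hops seen [H3,H0] ; pick H0
  Q 24.23.0.1: descend 0001100000010111 ; hops seen [H3,H0] ; pick H0
  + 0.0.0.0/0 (H5) depth=0
  + 156.181.208.0/20 (H1) depth=20
  + 76.110.184.144/28 (H5) depth=28
  Q 24.23.253.65: descend 0001100000010111111111010100 ; hops seen [H5,H0,H3] ; pick H3
  + 156.181.208.0/20 (H0) depth=20
  Q 156.181.208.5: descend 10011100101101011101 ; hops seen [H5,H0] ; pick H0
  Q 24.23.0.16: descend 0001100000010111 ; hops seen [H5,H0] ; pick H0
  + 24.23.253.64/28 (H1) depth=28
  + 24.23.240.0/20 (H2) depth=20
  Q 24.23.91.229: descend 0001100000010111 ; hops seen [H5,H0] ; pick H0
  + 156.0.0.0/8 (H2) depth=8
  + 0.0.0.0/0 (H3) depth=0
  Q 76.0.0.54: descend 010011000 ; hops seen [H3,H0] ; pick H0
  + 156.0.0.0/8 (H6) depth=8
  Q 76.0.0.6: descend 010011000 ; hops seen [H3,H0] ; pick H0
  Q 24.23.253.65: descend 0001100000010111111111010100 ; hops seen [H3,H0,H2,H1] ; pick H1
  + 76.0.0.0/6 (H6) depth=6
  Q 76.0.0.11: descend 010011000 ; hops seen [H3,H6,H0] ; pick H0
  + 24.23.224.0/19 (H2) depth=19
  + 156.0.0.0/8 (H1) depth=8
  del 76.0.0.0/8 (clear depth 8)
  Q 244.8.70.45: descend 1 ; hops seen [H3] ; pick H3
  + 76.0.0.0/8 (H1) depth=8
  + 76.96.0.0/12 (H3) depth=12
  + 24.23.253.67/32 (H6) depth=32
  del 76.0.0.0/6 (clear depth 6)

== LOOKUPS ==
["H0","H0","H0","H0","H3","H0","H0","H0","H0","H0","H1","H0","H3"]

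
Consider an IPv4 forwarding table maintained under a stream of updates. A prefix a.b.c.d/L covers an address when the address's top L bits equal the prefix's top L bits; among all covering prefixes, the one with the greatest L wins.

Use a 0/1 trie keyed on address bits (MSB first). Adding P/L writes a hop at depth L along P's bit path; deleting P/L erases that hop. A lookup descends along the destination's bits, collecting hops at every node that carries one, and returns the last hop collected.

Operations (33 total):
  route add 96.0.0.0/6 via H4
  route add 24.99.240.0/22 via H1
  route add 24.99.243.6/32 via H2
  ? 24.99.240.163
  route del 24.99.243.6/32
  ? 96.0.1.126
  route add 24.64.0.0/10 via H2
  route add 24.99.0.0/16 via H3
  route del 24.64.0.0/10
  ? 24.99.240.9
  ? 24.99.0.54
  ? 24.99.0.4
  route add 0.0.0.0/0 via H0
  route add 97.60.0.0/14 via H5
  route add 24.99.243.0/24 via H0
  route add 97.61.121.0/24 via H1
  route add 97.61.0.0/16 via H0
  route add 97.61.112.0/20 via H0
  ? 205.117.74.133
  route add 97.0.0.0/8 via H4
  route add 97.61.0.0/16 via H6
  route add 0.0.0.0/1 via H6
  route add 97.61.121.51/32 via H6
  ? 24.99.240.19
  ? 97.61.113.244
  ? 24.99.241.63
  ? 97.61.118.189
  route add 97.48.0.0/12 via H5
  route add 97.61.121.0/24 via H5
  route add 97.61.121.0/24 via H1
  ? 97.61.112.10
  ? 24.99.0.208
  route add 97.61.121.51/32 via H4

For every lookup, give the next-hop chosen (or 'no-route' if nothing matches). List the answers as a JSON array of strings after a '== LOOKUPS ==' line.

Process each operation:
  add 96.0.0.0/6 -> H4 at depth 6
  add 24.99.240.0/22 -> H1 at depth 22
  add 24.99.243.6/32 -> H2 at depth 32
  Q 24.99.240.163: descend 0001100001100011111100 ; hops seen [H1] ; pick H1
  - 24.99.243.6/32 clear@32
  Q 96.0.1.126: descend 011000 ; hops seen [H4] ; pick H4
  add 24.64.0.0/10 -> H2 at depth 10
  add 24.99.0.0/16 -> H3 at depth 16
  - 24.64.0.0/10 clear@10
  Q 24.99.240.9: descend 0001100001100011111100 ; hops seen [H3,H1] ; pick H1
  Q 24.99.0.54: descend 0001100001100011 ; hops seen [H3] ; pick H3
  Q 24.99.0.4: descend 0001100001100011 ; hops seen [H3] ; pick H3
  add 0.0.0.0/0 -> H0 at depth 0
  add 97.60.0.0/14 -> H5 at depth 14
  add 24.99.243.0/24 -> H0 at depth 24
  add 97.61.121.0/24 -> H1 at depth 24
  add 97.61.0.0/16 -> H0 at depth 16
  add 97.61.112.0/20 -> H0 at depth 20
  Q 205.117.74.133: descend ε ; hops seen [H0] ; pick H0
  add 97.0.0.0/8 -> H4 at depth 8
  add 97.61.0.0/16 -> H6 at depth 16
  add 0.0.0.0/1 -> H6 at depth 1
  add 97.61.121.51/32 -> H6 at depth 32
  Q 24.99.240.19: descend 0001100001100011111100 ; hops seen [H0,H6,H3,H1] ; pick H1
  Q 97.61.113.244: descend 01100001001111010111 ; hops seen [H0,H6,H4,H4,H5,H6,H0] ; pick H0
  Q 24.99.241.63: descend 0001100001100011111100 ; hops seen [H0,H6,H3,H1] ; pick H1
  Q 97.61.118.189: descend 01100001001111010111 ; hops seen [H0,H6,H4,H4,H5,H6,H0] ; pick H0
  add 97.48.0.0/12 -> H5 at depth 12
  add 97.61.121.0/24 -> H5 at depth 24
  add 97.61.121.0/24 -> H1 at depth 24
  Q 97.61.112.10: descend 01100001001111010111 ; hops seen [H0,H6,H4,H4,H5,H5,H6,H0] ; pick H0
  Q 24.99.0.208: descend 0001100001100011 ; hops seen [H0,H6,H3] ; pick H3
  add 97.61.121.51/32 -> H4 at depth 32

== LOOKUPS ==
["H1","H4","H1","H3","H3","H0","H1","H0","H1","H0","H0","H3"]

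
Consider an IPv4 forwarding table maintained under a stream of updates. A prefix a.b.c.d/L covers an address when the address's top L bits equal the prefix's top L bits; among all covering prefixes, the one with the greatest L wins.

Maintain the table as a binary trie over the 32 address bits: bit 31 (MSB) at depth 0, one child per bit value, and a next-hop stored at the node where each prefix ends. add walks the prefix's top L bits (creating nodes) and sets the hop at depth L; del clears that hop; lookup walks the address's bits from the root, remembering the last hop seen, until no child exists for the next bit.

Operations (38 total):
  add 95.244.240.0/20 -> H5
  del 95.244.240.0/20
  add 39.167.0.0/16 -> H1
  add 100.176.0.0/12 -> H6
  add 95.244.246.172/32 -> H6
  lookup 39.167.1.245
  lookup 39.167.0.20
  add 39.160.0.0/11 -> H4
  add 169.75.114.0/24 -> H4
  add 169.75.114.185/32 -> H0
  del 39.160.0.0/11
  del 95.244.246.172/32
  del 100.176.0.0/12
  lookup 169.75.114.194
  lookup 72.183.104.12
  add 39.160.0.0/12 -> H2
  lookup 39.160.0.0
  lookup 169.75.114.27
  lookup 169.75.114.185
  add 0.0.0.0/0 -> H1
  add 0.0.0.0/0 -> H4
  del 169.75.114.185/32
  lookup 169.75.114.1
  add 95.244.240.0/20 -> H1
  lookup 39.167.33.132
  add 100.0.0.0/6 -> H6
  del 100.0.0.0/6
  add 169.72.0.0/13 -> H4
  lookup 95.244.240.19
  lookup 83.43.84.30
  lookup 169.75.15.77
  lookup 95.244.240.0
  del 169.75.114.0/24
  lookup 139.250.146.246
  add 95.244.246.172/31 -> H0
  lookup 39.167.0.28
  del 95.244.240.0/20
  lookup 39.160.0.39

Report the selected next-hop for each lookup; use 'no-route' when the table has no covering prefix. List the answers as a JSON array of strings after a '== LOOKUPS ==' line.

Process each operation:
  + 95.244.240.0/20 (H5) depth=20
  del 95.244.240.0/20 (clear depth 20)
  + 39.167.0.0/16 (H1) depth=16
  + 100.176.0.0/12 (H6) depth=12
  + 95.244.246.172/32 (H6) depth=32
  ? 39.167.1.245  path d0:-→d1:-→d2:-→d3:-→d4:-→d5:-→d6:-→d7:-→d8:-→d9:-→d10:-→d11:-→d12:-→d13:-→d14:-→d15:-→d16:H1  best=H1
  ? 39.167.0.20  path d0:-→d1:-→d2:-→d3:-→d4:-→d5:-→d6:-→d7:-→d8:-→d9:-→d10:-→d11:-→d12:-→d13:-→d14:-→d15:-→d16:H1  best=H1
  + 39.160.0.0/11 (H4) depth=11
  + 169.75.114.0/24 (H4) depth=24
  + 169.75.114.185/32 (H0) depth=32
  del 39.160.0.0/11 (clear depth 11)
  del 95.244.246.172/32 (clear depth 32)
  del 100.176.0.0/12 (clear depth 12)
  ? 169.75.114.194  path d0:-→d1:-→d2:-→d3:-→d4:-→d5:-→d6:-→d7:-→d8:-→d9:-→d10:-→d11:-→d12:-→d13:-→d14:-→d15:-→d16:-→d17:-→d18:-→d19:-→d20:-→d21:-→d22:-→d23:-→d24:H4→d25:-  best=H4
  ? 72.183.104.12  path d0:-→d1:-→d2:-→d3:-  best=no-route
  + 39.160.0.0/12 (H2) depth=12
  ? 39.160.0.0  path d0:-→d1:-→d2:-→d3:-→d4:-→d5:-→d6:-→d7:-→d8:-→d9:-→d10:-→d11:-→d12:H2→d13:-  best=H2
  ? 169.75.114.27  path d0:-→d1:-→d2:-→d3:-→d4:-→d5:-→d6:-→d7:-→d8:-→d9:-→d10:-→d11:-→d12:-→d13:-→d14:-→d15:-→d16:-→d17:-→d18:-→d19:-→d20:-→d21:-→d22:-→d23:-→d24:H4  best=H4
  ? 169.75.114.185  path d0:-→d1:-→d2:-→d3:-→d4:-→d5:-→d6:-→d7:-→d8:-→d9:-→d10:-→d11:-→d12:-→d13:-→d14:-→d15:-→d16:-→d17:-→d18:-→d19:-→d20:-→d21:-→d22:-→d23:-→d24:H4→d25:-→d26:-→d27:-→d28:-→d29:-→d30:-→d31:-→d32:H0  best=H0
  + 0.0.0.0/0 (H1) depth=0
  + 0.0.0.0/0 (H4) depth=0
  del 169.75.114.185/32 (clear depth 32)
  ? 169.75.114.1  path d0:H4→d1:-→d2:-→d3:-→d4:-→d5:-→d6:-→d7:-→d8:-→d9:-→d10:-→d11:-→d12:-→d13:-→d14:-→d15:-→d16:-→d17:-→d18:-→d19:-→d20:-→d21:-→d22:-→d23:-→d24:H4  best=H4
  + 95.244.240.0/20 (H1) depth=20
  ? 39.167.33.132  path d0:H4→d1:-→d2:-→d3:-→d4:-→d5:-→d6:-→d7:-→d8:-→d9:-→d10:-→d11:-→d12:H2→d13:-→d14:-→d15:-→d16:H1  best=H1
  + 100.0.0.0/6 (H6) depth=6
  del 100.0.0.0/6 (clear depth 6)
  + 169.72.0.0/13 (H4) depth=13
  ? 95.244.240.19  path d0:H4→d1:-→d2:-→d3:-→d4:-→d5:-→d6:-→d7:-→d8:-→d9:-→d10:-→d11:-→d12:-→d13:-→d14:-→d15:-→d16:-→d17:-→d18:-→d19:-→d20:H1→d21:-  best=H1
  ? 83.43.84.30  path d0:H4→d1:-→d2:-→d3:-→d4:-  best=H4
  ? 169.75.15.77  path d0:H4→d1:-→d2:-→d3:-→d4:-→d5:-→d6:-→d7:-→d8:-→d9:-→d10:-→d11:-→d12:-→d13:H4→d14:-→d15:-→d16:-→d17:-  best=H4
  ? 95.244.240.0  path d0:H4→d1:-→d2:-→d3:-→d4:-→d5:-→d6:-→d7:-→d8:-→d9:-→d10:-→d11:-→d12:-→d13:-→d14:-→d15:-→d16:-→d17:-→d18:-→d19:-→d20:H1→d21:-  best=H1
  del 169.75.114.0/24 (clear depth 24)
  ? 139.250.146.246  path d0:H4→d1:-→d2:-  best=H4
  + 95.244.246.172/31 (H0) depth=31
  ? 39.167.0.28  path d0:H4→d1:-→d2:-→d3:-→d4:-→d5:-→d6:-→d7:-→d8:-→d9:-→d10:-→d11:-→d12:H2→d13:-→d14:-→d15:-→d16:H1  best=H1
  del 95.244.240.0/20 (clear depth 20)
  ? 39.160.0.39  path d0:H4→d1:-→d2:-→d3:-→d4:-→d5:-→d6:-→d7:-→d8:-→d9:-→d10:-→d11:-→d12:H2→d13:-  best=H2

== LOOKUPS ==
["H1","H1","H4","no-route","H2","H4","H0","H4","H1","H1","H4","H4","H1","H4","H1","H2"]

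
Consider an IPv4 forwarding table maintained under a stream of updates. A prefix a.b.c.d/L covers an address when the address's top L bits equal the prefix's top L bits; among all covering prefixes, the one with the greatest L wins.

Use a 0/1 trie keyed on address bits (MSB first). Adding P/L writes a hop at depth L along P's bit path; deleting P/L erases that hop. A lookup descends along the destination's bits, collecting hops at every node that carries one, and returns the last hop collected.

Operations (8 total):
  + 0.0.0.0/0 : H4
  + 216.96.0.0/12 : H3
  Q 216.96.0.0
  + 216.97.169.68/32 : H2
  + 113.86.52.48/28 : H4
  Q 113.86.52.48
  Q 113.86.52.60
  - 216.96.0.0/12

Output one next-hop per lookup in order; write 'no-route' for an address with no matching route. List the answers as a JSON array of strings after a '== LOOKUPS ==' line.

Trace:
  add 0.0.0.0/0 -> H4 at depth 0
  add 216.96.0.0/12 -> H3 at depth 12
  Q 216.96.0.0: descend 110110000110 ; hops seen [H4,H3] ; pick H3
  add 216.97.169.68/32 -> H2 at depth 32
  add 113.86.52.48/28 -> H4 at depth 28
  Q 113.86.52.48: descend 0111000101010110001101000011 ; hops seen [H4,H4] ; pick H4
  Q 113.86.52.60: descend 0111000101010110001101000011 ; hops seen [H4,H4] ; pick H4
  del 216.96.0.0/12 (clear depth 12)

== LOOKUPS ==
["H3","H4","H4"]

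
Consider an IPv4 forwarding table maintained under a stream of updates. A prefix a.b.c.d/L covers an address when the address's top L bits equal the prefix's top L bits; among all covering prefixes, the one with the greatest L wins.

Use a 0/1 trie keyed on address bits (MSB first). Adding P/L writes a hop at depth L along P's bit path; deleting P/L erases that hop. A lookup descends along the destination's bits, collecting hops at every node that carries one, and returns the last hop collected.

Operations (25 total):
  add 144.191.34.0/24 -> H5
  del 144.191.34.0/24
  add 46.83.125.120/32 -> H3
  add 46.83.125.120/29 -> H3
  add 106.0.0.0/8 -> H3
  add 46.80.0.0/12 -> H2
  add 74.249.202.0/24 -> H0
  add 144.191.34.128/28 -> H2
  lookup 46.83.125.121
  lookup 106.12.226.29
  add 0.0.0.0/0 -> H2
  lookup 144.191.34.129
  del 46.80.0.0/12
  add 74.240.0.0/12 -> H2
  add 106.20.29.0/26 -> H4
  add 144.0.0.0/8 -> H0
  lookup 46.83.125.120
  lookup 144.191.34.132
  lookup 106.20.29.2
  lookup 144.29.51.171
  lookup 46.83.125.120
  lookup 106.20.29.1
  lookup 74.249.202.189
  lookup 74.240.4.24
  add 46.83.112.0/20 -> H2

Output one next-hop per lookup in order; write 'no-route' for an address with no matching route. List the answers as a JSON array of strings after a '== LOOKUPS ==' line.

Process each operation:
  + 144.191.34.0/24 (H5) depth=24
  - 144.191.34.0/24 clear@24
  + 46.83.125.120/32 (H3) depth=32
  + 46.83.125.120/29 (H3) depth=29
  + 106.0.0.0/8 (H3) depth=8
  + 46.80.0.0/12 (H2) depth=12
  + 74.249.202.0/24 (H0) depth=24
  + 144.191.34.128/28 (H2) depth=28
  ? 46.83.125.121  path d0:-→d1:-→d2:-→d3:-→d4:-→d5:-→d6:-→d7:-→d8:-→d9:-→d10:-→d11:-→d12:H2→d13:-→d14:-→d15:-→d16:-→d17:-→d18:-→d19:-→d20:-→d21:-→d22:-→d23:-→d24:-→d25:-→d26:-→d27:-→d28:-→d29:H3→d30:-→d31:-  best=H3
  ? 106.12.226.29  path d0:-→d1:-→d2:-→d3:-→d4:-→d5:-→d6:-→d7:-→d8:H3  best=H3
  + 0.0.0.0/0 (H2) depth=0
  ? 144.191.34.129  path d0:H2→d1:-→d2:-→d3:-→d4:-→d5:-→d6:-→d7:-→d8:-→d9:-→d10:-→d11:-→d12:-→d13:-→d14:-→d15:-→d16:-→d17:-→d18:-→d19:-→d20:-→d21:-→d22:-→d23:-→d24:-→d25:-→d26:-→d27:-→d28:H2  best=H2
  - 46.80.0.0/12 clear@12
  + 74.240.0.0/12 (H2) depth=12
  + 106.20.29.0/26 (H4) depth=26
  + 144.0.0.0/8 (H0) depth=8
  ? 46.83.125.120  path d0:H2→d1:-→d2:-→d3:-→d4:-→d5:-→d6:-→d7:-→d8:-→d9:-→d10:-→d11:-→d12:-→d13:-→d14:-→d15:-→d16:-→d17:-→d18:-→d19:-→d20:-→d21:-→d22:-→d23:-→d24:-→d25:-→d26:-→d27:-→d28:-→d29:H3→d30:-→d31:-→d32:H3  best=H3
  ? 144.191.34.132  path d0:H2→d1:-→d2:-→d3:-→d4:-→d5:-→d6:-→d7:-→d8:H0→d9:-→d10:-→d11:-→d12:-→d13:-→d14:-→d15:-→d16:-→d17:-→d18:-→d19:-→d20:-→d21:-→d22:-→d23:-→d24:-→d25:-→d26:-→d27:-→d28:H2  best=H2
  ? 106.20.29.2  path d0:H2→d1:-→d2:-→d3:-→d4:-→d5:-→d6:-→d7:-→d8:H3→d9:-→d10:-→d11:-→d12:-→d13:-→d14:-→d15:-→d16:-→d17:-→d18:-→d19:-→d20:-→d21:-→d22:-→d23:-→d24:-→d25:-→d26:H4  best=H4
  ? 144.29.51.171  path d0:H2→d1:-→d2:-→d3:-→d4:-→d5:-→d6:-→d7:-→d8:H0  best=H0
  ? 46.83.125.120  path d0:H2→d1:-→d2:-→d3:-→d4:-→d5:-→d6:-→d7:-→d8:-→d9:-→d10:-→d11:-→d12:-→d13:-→d14:-→d15:-→d16:-→d17:-→d18:-→d19:-→d20:-→d21:-→d22:-→d23:-→d24:-→d25:-→d26:-→d27:-→d28:-→d29:H3→d30:-→d31:-→d32:H3  best=H3
  ? 106.20.29.1  path d0:H2→d1:-→d2:-→d3:-→d4:-→d5:-→d6:-→d7:-→d8:H3→d9:-→d10:-→d11:-→d12:-→d13:-→d14:-→d15:-→d16:-→d17:-→d18:-→d19:-→d20:-→d21:-→d22:-→d23:-→d24:-→d25:-→d26:H4  best=H4
  ? 74.249.202.189  path d0:H2→d1:-→d2:-→d3:-→d4:-→d5:-→d6:-→d7:-→d8:-→d9:-→d10:-→d11:-→d12:H2→d13:-→d14:-→d15:-→d16:-→d17:-→d18:-→d19:-→d20:-→d21:-→d22:-→d23:-→d24:H0  best=H0
  ? 74.240.4.24  path d0:H2→d1:-→d2:-→d3:-→d4:-→d5:-→d6:-→d7:-→d8:-→d9:-→d10:-→d11:-→d12:H2  best=H2
  + 46.83.112.0/20 (H2) depth=20

== LOOKUPS ==
["H3","H3","H2","H3","H2","H4","H0","H3","H4","H0","H2"]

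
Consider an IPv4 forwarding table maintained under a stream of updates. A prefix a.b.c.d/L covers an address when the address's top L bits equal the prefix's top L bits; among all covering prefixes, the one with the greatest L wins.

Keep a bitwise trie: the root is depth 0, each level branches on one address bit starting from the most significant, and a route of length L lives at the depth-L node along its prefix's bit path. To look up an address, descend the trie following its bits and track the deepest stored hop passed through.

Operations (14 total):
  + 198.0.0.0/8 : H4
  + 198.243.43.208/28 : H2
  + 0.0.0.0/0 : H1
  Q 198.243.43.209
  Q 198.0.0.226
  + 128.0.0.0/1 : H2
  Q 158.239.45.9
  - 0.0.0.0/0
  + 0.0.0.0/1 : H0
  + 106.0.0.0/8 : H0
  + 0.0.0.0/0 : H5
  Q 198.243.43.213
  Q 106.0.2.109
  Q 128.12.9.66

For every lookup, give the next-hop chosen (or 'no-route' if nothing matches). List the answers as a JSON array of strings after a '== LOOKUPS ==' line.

Process each operation:
  + 198.0.0.0/8 (H4) depth=8
  + 198.243.43.208/28 (H2) depth=28
  + 0.0.0.0/0 (H1) depth=0
  Q 198.243.43.209: descend 1100011011110011001010111101 ; hops seen [H1,H4,H2] ; pick H2
  Q 198.0.0.226: descend 11000110 ; hops seen [H1,H4] ; pick H4
  + 128.0.0.0/1 (H2) depth=1
  Q 158.239.45.9: descend 1 ; hops seen [H1,H2] ; pick H2
  - 0.0.0.0/0 clear@0
  + 0.0.0.0/1 (H0) depth=1
  + 106.0.0.0/8 (H0) depth=8
  + 0.0.0.0/0 (H5) depth=0
  Q 198.243.43.213: descend 1100011011110011001010111101 ; hops seen [H5,H2,H4,H2] ; pick H2
  Q 106.0.2.109: descend 01101010 ; hops seen [H5,H0,H0] ; pick H0
  Q 128.12.9.66: descend 1 ; hops seen [H5,H2] ; pick H2

== LOOKUPS ==
["H2","H4","H2","H2","H0","H2"]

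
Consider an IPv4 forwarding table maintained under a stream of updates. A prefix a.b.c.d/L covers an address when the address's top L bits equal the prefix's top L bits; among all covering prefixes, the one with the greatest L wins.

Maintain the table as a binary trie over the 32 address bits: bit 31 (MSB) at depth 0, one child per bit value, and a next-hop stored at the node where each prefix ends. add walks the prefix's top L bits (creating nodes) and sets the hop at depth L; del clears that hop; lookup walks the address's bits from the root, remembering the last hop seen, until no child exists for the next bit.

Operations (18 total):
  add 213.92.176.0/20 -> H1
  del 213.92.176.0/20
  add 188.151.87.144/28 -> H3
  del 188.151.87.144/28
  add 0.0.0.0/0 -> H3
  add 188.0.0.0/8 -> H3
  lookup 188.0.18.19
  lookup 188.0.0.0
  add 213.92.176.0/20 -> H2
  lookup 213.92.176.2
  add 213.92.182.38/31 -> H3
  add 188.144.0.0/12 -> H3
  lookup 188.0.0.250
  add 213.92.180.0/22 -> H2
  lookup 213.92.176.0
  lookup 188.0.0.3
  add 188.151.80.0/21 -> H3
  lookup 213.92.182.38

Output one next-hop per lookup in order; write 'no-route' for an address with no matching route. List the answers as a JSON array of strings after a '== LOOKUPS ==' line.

Apply in order:
  + 213.92.176.0/20 (H1) depth=20
  del 213.92.176.0/20 (clear depth 20)
  + 188.151.87.144/28 (H3) depth=28
  del 188.151.87.144/28 (clear depth 28)
  + 0.0.0.0/0 (H3) depth=0
  + 188.0.0.0/8 (H3) depth=8
  ? 188.0.18.19  path d0:H3→d1:-→d2:-→d3:-→d4:-→d5:-→d6:-→d7:-→d8:H3  best=H3
  ? 188.0.0.0  path d0:H3→d1:-→d2:-→d3:-→d4:-→d5:-→d6:-→d7:-→d8:H3  best=H3
  + 213.92.176.0/20 (H2) depth=20
  ? 213.92.176.2  path d0:H3→d1:-→d2:-→d3:-→d4:-→d5:-→d6:-→d7:-→d8:-→d9:-→d10:-→d11:-→d12:-→d13:-→d14:-→d15:-→d16:-→d17:-→d18:-→d19:-→d20:H2  best=H2
  + 213.92.182.38/31 (H3) depth=31
  + 188.144.0.0/12 (H3) depth=12
  ? 188.0.0.250  path d0:H3→d1:-→d2:-→d3:-→d4:-→d5:-→d6:-→d7:-→d8:H3  best=H3
  + 213.92.180.0/22 (H2) depth=22
  ? 213.92.176.0  path d0:H3→d1:-→d2:-→d3:-→d4:-→d5:-→d6:-→d7:-→d8:-→d9:-→d10:-→d11:-→d12:-→d13:-→d14:-→d15:-→d16:-→d17:-→d18:-→d19:-→d20:H2→d21:-  best=H2
  ? 188.0.0.3  path d0:H3→d1:-→d2:-→d3:-→d4:-→d5:-→d6:-→d7:-→d8:H3  best=H3
  + 188.151.80.0/21 (H3) depth=21
  ? 213.92.182.38  path d0:H3→d1:-→d2:-→d3:-→d4:-→d5:-→d6:-→d7:-→d8:-→d9:-→d10:-→d11:-→d12:-→d13:-→d14:-→d15:-→d16:-→d17:-→d18:-→d19:-→d20:H2→d21:-→d22:H2→d23:-→d24:-→d25:-→d26:-→d27:-→d28:-→d29:-→d30:-→d31:H3  best=H3

== LOOKUPS ==
["H3","H3","H2","H3","H2","H3","H3"]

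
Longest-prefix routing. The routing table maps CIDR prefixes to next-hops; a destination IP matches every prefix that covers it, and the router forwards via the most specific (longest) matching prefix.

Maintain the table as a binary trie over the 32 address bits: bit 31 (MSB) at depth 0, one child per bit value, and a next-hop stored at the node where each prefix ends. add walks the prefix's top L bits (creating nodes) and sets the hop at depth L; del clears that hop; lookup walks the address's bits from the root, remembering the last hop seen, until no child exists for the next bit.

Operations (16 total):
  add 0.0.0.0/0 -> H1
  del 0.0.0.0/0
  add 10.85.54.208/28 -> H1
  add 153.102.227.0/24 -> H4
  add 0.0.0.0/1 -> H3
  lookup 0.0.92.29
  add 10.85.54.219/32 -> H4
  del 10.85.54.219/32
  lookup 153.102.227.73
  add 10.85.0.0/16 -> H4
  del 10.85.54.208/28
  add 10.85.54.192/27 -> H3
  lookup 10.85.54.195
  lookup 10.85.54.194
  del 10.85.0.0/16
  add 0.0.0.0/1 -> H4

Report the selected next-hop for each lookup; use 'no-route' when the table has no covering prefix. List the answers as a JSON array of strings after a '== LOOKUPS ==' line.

Trace:
  + 0.0.0.0/0 (H1) depth=0
  del 0.0.0.0/0 (clear depth 0)
  + 10.85.54.208/28 (H1) depth=28
  + 153.102.227.0/24 (H4) depth=24
  + 0.0.0.0/1 (H3) depth=1
  Q 0.0.92.29: descend 0000 ; hops seen [H3] ; pick H3
  + 10.85.54.219/32 (H4) depth=32
  del 10.85.54.219/32 (clear depth 32)
  Q 153.102.227.73: descend 100110010110011011100011 ; hops seen [H4] ; pick H4
  + 10.85.0.0/16 (H4) depth=16
  del 10.85.54.208/28 (clear depth 28)
  + 10.85.54.192/27 (H3) depth=27
  Q 10.85.54.195: descend 000010100101010100110110110 ; hops seen [H3,H4,H3] ; pick H3
  Q 10.85.54.194: descend 000010100101010100110110110 ; hops seen [H3,H4,H3] ; pick H3
  del 10.85.0.0/16 (clear depth 16)
  + 0.0.0.0/1 (H4) depth=1

== LOOKUPS ==
["H3","H4","H3","H3"]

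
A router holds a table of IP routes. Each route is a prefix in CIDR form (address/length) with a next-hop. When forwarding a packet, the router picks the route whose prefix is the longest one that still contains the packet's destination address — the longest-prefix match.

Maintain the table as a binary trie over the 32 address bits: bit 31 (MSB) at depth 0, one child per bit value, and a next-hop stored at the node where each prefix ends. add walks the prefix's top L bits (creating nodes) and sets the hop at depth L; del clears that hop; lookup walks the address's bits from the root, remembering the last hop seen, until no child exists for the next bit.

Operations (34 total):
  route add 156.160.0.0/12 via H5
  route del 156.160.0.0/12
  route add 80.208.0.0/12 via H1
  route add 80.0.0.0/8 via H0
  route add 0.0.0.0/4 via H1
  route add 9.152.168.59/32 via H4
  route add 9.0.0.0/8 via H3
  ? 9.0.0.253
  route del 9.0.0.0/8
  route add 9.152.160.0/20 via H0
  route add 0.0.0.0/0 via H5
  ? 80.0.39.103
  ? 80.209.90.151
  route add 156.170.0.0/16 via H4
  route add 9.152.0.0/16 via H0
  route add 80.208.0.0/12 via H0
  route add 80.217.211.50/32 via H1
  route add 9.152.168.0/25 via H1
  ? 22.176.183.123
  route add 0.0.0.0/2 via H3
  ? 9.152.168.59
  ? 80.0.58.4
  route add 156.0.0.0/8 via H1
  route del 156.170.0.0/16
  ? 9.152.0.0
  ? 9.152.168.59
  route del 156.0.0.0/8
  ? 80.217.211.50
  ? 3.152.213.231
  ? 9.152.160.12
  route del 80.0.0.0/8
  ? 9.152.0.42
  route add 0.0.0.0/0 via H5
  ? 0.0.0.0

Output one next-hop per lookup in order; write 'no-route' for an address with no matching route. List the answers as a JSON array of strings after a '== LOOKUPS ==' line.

Trace:
  add 156.160.0.0/12 -> H5 at depth 12
  del 156.160.0.0/12 (clear depth 12)
  add 80.208.0.0/12 -> H1 at depth 12
  add 80.0.0.0/8 -> H0 at depth 8
  add 0.0.0.0/4 -> H1 at depth 4
  add 9.152.168.59/32 -> H4 at depth 32
  add 9.0.0.0/8 -> H3 at depth 8
  Q 9.0.0.253: descend 00001001 ; hops seen [H1,H3] ; pick H3
  del 9.0.0.0/8 (clear depth 8)
  add 9.152.160.0/20 -> H0 at depth 20
  add 0.0.0.0/0 -> H5 at depth 0
  Q 80.0.39.103: descend 01010000 ; hops seen [H5,H0] ; pick H0
  Q 80.209.90.151: descend 010100001101 ; hops seen [H5,H0,H1] ; pick H1
  add 156.170.0.0/16 -> H4 at depth 16
  add 9.152.0.0/16 -> H0 at depth 16
  add 80.208.0.0/12 -> H0 at depth 12
  add 80.217.211.50/32 -> H1 at depth 32
  add 9.152.168.0/25 -> H1 at depth 25
  Q 22.176.183.123: descend 000 ; hops seen [H5] ; pick H5
  add 0.0.0.0/2 -> H3 at depth 2
  Q 9.152.168.59: descend 00001001100110001010100000111011 ; hops seen [H5,H3,H1,H0,H0,H1,H4] ; pick H4
  Q 80.0.58.4: descend 01010000 ; hops seen [H5,H0] ; pick H0
  add 156.0.0.0/8 -> H1 at depth 8
  del 156.170.0.0/16 (clear depth 16)
  Q 9.152.0.0: descend 0000100110011000 ; hops seen [H5,H3,H1,H0] ; pick H0
  Q 9.152.168.59: descend 00001001100110001010100000111011 ; hops seen [H5,H3,H1,H0,H0,H1,H4] ; pick H4
  del 156.0.0.0/8 (clear depth 8)
  Q 80.217.211.50: descend 01010000110110011101001100110010 ; hops seen [H5,H0,H0,H1] ; pick H1
  Q 3.152.213.231: descend 0000 ; hops seen [H5,H3,H1] ; pick H1
  Q 9.152.160.12: descend 00001001100110001010 ; hops seen [H5,H3,H1,H0,H0] ; pick H0
  del 80.0.0.0/8 (clear depth 8)
  Q 9.152.0.42: descend 0000100110011000 ; hops seen [H5,H3,H1,H0] ; pick H0
  add 0.0.0.0/0 -> H5 at depth 0
  Q 0.0.0.0: descend 0000 ; hops seen [H5,H3,H1] ; pick H1

== LOOKUPS ==
["H3","H0","H1","H5","H4","H0","H0","H4","H1","H1","H0","H0","H1"]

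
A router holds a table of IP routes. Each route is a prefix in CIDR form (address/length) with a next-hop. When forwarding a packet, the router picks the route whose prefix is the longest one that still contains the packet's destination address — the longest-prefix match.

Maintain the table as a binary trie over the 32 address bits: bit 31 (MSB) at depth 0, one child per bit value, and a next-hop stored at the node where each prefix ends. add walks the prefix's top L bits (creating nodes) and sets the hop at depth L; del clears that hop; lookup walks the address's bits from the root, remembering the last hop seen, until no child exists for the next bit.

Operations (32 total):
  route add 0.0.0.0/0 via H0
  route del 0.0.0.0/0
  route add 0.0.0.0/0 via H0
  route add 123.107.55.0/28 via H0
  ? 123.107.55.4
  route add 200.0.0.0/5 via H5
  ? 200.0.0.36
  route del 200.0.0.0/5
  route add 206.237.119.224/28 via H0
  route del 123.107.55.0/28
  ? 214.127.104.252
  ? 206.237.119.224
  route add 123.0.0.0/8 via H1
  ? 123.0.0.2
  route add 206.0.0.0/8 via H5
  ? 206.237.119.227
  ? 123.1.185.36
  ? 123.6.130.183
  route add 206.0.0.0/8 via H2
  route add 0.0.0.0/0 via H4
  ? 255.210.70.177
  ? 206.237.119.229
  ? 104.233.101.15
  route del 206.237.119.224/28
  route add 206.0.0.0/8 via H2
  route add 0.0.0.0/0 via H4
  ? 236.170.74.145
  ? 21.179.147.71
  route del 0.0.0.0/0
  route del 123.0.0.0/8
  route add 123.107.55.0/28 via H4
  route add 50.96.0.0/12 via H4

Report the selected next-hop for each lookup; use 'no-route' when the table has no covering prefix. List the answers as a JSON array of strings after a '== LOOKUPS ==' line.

Process each operation:
  + 0.0.0.0/0 (H0) depth=0
  - 0.0.0.0/0 clear@0
  + 0.0.0.0/0 (H0) depth=0
  + 123.107.55.0/28 (H0) depth=28
  lookup 123.107.55.4: bits 0111101101101011001101110000 walk d0:H0→d1:-→d2:-→d3:-→d4:-→d5:-→d6:-→d7:-→d8:-→d9:-→d10:-→d11:-→d12:-→d13:-→d14:-→d15:-→d16:-→d17:-→d18:-→d19:-→d20:-→d21:-→d22:-→d23:-→d24:-→d25:-→d26:-→d27:-→d28:H0 -> H0
  + 200.0.0.0/5 (H5) depth=5
  lookup 200.0.0.36: bits 11001 walk d0:H0→d1:-→d2:-→d3:-→d4:-→d5:H5 -> H5
  - 200.0.0.0/5 clear@5
  + 206.237.119.224/28 (H0) depth=28
  - 123.107.55.0/28 clear@28
  lookup 214.127.104.252: bits 110 walk d0:H0→d1:-→d2:-→d3:- -> H0
  lookup 206.237.119.224: bits 1100111011101101011101111110 walk d0:H0→d1:-→d2:-→d3:-→d4:-→d5:-→d6:-→d7:-→d8:-→d9:-→d10:-→d11:-→d12:-→d13:-→d14:-→d15:-→d16:-→d17:-→d18:-→d19:-→d20:-→d21:-→d22:-→d23:-→d24:-→d25:-→d26:-→d27:-→d28:H0 -> H0
  + 123.0.0.0/8 (H1) depth=8
  lookup 123.0.0.2: bits 011110110 walk d0:H0→d1:-→d2:-→d3:-→d4:-→d5:-→d6:-→d7:-→d8:H1→d9:- -> H1
  + 206.0.0.0/8 (H5) depth=8
  lookup 206.237.119.227: bits 1100111011101101011101111110 walk d0:H0→d1:-→d2:-→d3:-→d4:-→d5:-→d6:-→d7:-→d8:H5→d9:-→d10:-→d11:-→d12:-→d13:-→d14:-→d15:-→d16:-→d17:-→d18:-→d19:-→d20:-→d21:-→d22:-→d23:-→d24:-→d25:-→d26:-→d27:-→d28:H0 -> H0
  lookup 123.1.185.36: bits 011110110 walk d0:H0→d1:-→d2:-→d3:-→d4:-→d5:-→d6:-→d7:-→d8:H1→d9:- -> H1
  lookup 123.6.130.183: bits 011110110 walk d0:H0→d1:-→d2:-→d3:-→d4:-→d5:-→d6:-→d7:-→d8:H1→d9:- -> H1
  + 206.0.0.0/8 (H2) depth=8
  + 0.0.0.0/0 (H4) depth=0
  lookup 255.210.70.177: bits 11 walk d0:H4→d1:-→d2:- -> H4
  lookup 206.237.119.229: bits 1100111011101101011101111110 walk d0:H4→d1:-→d2:-→d3:-→d4:-→d5:-→d6:-→d7:-→d8:H2→d9:-→d10:-→d11:-→d12:-→d13:-→d14:-→d15:-→d16:-→d17:-→d18:-→d19:-→d20:-→d21:-→d22:-→d23:-→d24:-→d25:-→d26:-→d27:-→d28:H0 -> H0
  lookup 104.233.101.15: bits 011 walk d0:H4→d1:-→d2:-→d3:- -> H4
  - 206.237.119.224/28 clear@28
  + 206.0.0.0/8 (H2) depth=8
  + 0.0.0.0/0 (H4) depth=0
  lookup 236.170.74.145: bits 11 walk d0:H4→d1:-→d2:- -> H4
  lookup 21.179.147.71: bits 0 walk d0:H4→d1:- -> H4
  - 0.0.0.0/0 clear@0
  - 123.0.0.0/8 clear@8
  + 123.107.55.0/28 (H4) depth=28
  + 50.96.0.0/12 (H4) depth=12

== LOOKUPS ==
["H0","H5","H0","H0","H1","H0","H1","H1","H4","H0","H4","H4","H4"]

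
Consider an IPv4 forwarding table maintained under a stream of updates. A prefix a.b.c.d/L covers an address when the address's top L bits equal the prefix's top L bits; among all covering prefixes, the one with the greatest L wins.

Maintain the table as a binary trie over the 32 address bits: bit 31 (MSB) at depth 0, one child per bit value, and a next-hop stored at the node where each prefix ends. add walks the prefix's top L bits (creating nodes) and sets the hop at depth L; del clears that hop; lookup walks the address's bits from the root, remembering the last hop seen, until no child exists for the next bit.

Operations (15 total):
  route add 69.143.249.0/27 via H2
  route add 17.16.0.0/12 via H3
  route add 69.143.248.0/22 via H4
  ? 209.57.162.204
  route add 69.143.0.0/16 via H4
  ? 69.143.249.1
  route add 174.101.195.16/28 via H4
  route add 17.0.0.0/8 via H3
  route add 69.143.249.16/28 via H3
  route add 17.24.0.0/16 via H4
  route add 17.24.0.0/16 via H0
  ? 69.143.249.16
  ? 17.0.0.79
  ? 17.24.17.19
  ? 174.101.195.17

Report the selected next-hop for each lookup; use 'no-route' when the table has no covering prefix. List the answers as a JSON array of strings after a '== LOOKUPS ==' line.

Apply in order:
  add 69.143.249.0/27 -> H2 at depth 27
  add 17.16.0.0/12 -> H3 at depth 12
  add 69.143.248.0/22 -> H4 at depth 22
  lookup 209.57.162.204: bits ε walk d0:- -> no-route
  add 69.143.0.0/16 -> H4 at depth 16
  lookup 69.143.249.1: bits 010001011000111111111001000 walk d0:-→d1:-→d2:-→d3:-→d4:-→d5:-→d6:-→d7:-→d8:-→d9:-→d10:-→d11:-→d12:-→d13:-→d14:-→d15:-→d16:H4→d17:-→d18:-→d19:-→d20:-→d21:-→d22:H4→d23:-→d24:-→d25:-→d26:-→d27:H2 -> H2
  add 174.101.195.16/28 -> H4 at depth 28
  add 17.0.0.0/8 -> H3 at depth 8
  add 69.143.249.16/28 -> H3 at depth 28
  add 17.24.0.0/16 -> H4 at depth 16
  add 17.24.0.0/16 -> H0 at depth 16
  lookup 69.143.249.16: bits 0100010110001111111110010001 walk d0:-→d1:-→d2:-→d3:-→d4:-→d5:-→d6:-→d7:-→d8:-→d9:-→d10:-→d11:-→d12:-→d13:-→d14:-→d15:-→d16:H4→d17:-→d18:-→d19:-→d20:-→d21:-→d22:H4→d23:-→d24:-→d25:-→d26:-→d27:H2→d28:H3 -> H3
  lookup 17.0.0.79: bits 00010001000 walk d0:-→d1:-→d2:-→d3:-→d4:-→d5:-→d6:-→d7:-→d8:H3→d9:-→d10:-→d11:- -> H3
  lookup 17.24.17.19: bits 0001000100011000 walk d0:-→d1:-→d2:-→d3:-→d4:-→d5:-→d6:-→d7:-→d8:H3→d9:-→d10:-→d11:-→d12:H3→d13:-→d14:-→d15:-→d16:H0 -> H0
  lookup 174.101.195.17: bits 1010111001100101110000110001 walk d0:-→d1:-→d2:-→d3:-→d4:-→d5:-→d6:-→d7:-→d8:-→d9:-→d10:-→d11:-→d12:-→d13:-→d14:-→d15:-→d16:-→d17:-→d18:-→d19:-→d20:-→d21:-→d22:-→d23:-→d24:-→d25:-→d26:-→d27:-→d28:H4 -> H4

== LOOKUPS ==
["no-route","H2","H3","H3","H0","H4"]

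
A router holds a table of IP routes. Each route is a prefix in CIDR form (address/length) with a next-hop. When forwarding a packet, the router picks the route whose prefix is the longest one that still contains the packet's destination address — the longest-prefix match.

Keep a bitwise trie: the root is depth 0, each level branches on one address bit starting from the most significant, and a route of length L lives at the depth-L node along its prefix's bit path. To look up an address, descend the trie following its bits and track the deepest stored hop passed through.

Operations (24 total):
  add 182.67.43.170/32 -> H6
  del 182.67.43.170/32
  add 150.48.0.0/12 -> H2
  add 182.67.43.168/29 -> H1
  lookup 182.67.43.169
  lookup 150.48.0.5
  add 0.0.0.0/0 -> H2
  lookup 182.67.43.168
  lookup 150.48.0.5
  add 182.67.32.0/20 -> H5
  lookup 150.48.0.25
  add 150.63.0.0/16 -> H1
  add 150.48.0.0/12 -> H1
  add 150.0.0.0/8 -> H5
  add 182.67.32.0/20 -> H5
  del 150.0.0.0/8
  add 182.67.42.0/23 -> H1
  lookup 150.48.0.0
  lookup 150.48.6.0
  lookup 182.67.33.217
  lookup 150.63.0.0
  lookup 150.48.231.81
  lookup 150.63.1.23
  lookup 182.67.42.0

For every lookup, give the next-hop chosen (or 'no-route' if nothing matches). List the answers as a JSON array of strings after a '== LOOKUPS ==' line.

Apply in order:
  + 182.67.43.170/32 (H6) depth=32
  - 182.67.43.170/32 clear@32
  + 150.48.0.0/12 (H2) depth=12
  + 182.67.43.168/29 (H1) depth=29
  lookup 182.67.43.169: bits 101101100100001100101011101010 walk d0:-→d1:-→d2:-→d3:-→d4:-→d5:-→d6:-→d7:-→d8:-→d9:-→d10:-→d11:-→d12:-→d13:-→d14:-→d15:-→d16:-→d17:-→d18:-→d19:-→d20:-→d21:-→d22:-→d23:-→d24:-→d25:-→d26:-→d27:-→d28:-→d29:H1→d30:- -> H1
  lookup 150.48.0.5: bits 100101100011 walk d0:-→d1:-→d2:-→d3:-→d4:-→d5:-→d6:-→d7:-→d8:-→d9:-→d10:-→d11:-→d12:H2 -> H2
  + 0.0.0.0/0 (H2) depth=0
  lookup 182.67.43.168: bits 101101100100001100101011101010 walk d0:H2→d1:-→d2:-→d3:-→d4:-→d5:-→d6:-→d7:-→d8:-→d9:-→d10:-→d11:-→d12:-→d13:-→d14:-→d15:-→d16:-→d17:-→d18:-→d19:-→d20:-→d21:-→d22:-→d23:-→d24:-→d25:-→d26:-→d27:-→d28:-→d29:H1→d30:- -> H1
  lookup 150.48.0.5: bits 100101100011 walk d0:H2→d1:-→d2:-→d3:-→d4:-→d5:-→d6:-→d7:-→d8:-→d9:-→d10:-→d11:-→d12:H2 -> H2
  + 182.67.32.0/20 (H5) depth=20
  lookup 150.48.0.25: bits 100101100011 walk d0:H2→d1:-→d2:-→d3:-→d4:-→d5:-→d6:-→d7:-→d8:-→d9:-→d10:-→d11:-→d12:H2 -> H2
  + 150.63.0.0/16 (H1) depth=16
  + 150.48.0.0/12 (H1) depth=12
  + 150.0.0.0/8 (H5) depth=8
  + 182.67.32.0/20 (H5) depth=20
  - 150.0.0.0/8 clear@8
  + 182.67.42.0/23 (H1) depth=23
  lookup 150.48.0.0: bits 100101100011 walk d0:H2→d1:-→d2:-→d3:-→d4:-→d5:-→d6:-→d7:-→d8:-→d9:-→d10:-→d11:-→d12:H1 -> H1
  lookup 150.48.6.0: bits 100101100011 walk d0:H2→d1:-→d2:-→d3:-→d4:-→d5:-→d6:-→d7:-→d8:-→d9:-→d10:-→d11:-→d12:H1 -> H1
  lookup 182.67.33.217: bits 10110110010000110010 walk d0:H2→d1:-→d2:-→d3:-→d4:-→d5:-→d6:-→d7:-→d8:-→d9:-→d10:-→d11:-→d12:-→d13:-→d14:-→d15:-→d16:-→d17:-→d18:-→d19:-→d20:H5 -> H5
  lookup 150.63.0.0: bits 1001011000111111 walk d0:H2→d1:-→d2:-→d3:-→d4:-→d5:-→d6:-→d7:-→d8:-→d9:-→d10:-→d11:-→d12:H1→d13:-→d14:-→d15:-→d16:H1 -> H1
  lookup 150.48.231.81: bits 100101100011 walk d0:H2→d1:-→d2:-→d3:-→d4:-→d5:-→d6:-→d7:-→d8:-→d9:-→d10:-→d11:-→d12:H1 -> H1
  lookup 150.63.1.23: bits 1001011000111111 walk d0:H2→d1:-→d2:-→d3:-→d4:-→d5:-→d6:-→d7:-→d8:-→d9:-→d10:-→d11:-→d12:H1→d13:-→d14:-→d15:-→d16:H1 -> H1
  lookup 182.67.42.0: bits 10110110010000110010101 walk d0:H2→d1:-→d2:-→d3:-→d4:-→d5:-→d6:-→d7:-→d8:-→d9:-→d10:-→d11:-→d12:-→d13:-→d14:-→d15:-→d16:-→d17:-→d18:-→d19:-→d20:H5→d21:-→d22:-→d23:H1 -> H1

== LOOKUPS ==
["H1","H2","H1","H2","H2","H1","H1","H5","H1","H1","H1","H1"]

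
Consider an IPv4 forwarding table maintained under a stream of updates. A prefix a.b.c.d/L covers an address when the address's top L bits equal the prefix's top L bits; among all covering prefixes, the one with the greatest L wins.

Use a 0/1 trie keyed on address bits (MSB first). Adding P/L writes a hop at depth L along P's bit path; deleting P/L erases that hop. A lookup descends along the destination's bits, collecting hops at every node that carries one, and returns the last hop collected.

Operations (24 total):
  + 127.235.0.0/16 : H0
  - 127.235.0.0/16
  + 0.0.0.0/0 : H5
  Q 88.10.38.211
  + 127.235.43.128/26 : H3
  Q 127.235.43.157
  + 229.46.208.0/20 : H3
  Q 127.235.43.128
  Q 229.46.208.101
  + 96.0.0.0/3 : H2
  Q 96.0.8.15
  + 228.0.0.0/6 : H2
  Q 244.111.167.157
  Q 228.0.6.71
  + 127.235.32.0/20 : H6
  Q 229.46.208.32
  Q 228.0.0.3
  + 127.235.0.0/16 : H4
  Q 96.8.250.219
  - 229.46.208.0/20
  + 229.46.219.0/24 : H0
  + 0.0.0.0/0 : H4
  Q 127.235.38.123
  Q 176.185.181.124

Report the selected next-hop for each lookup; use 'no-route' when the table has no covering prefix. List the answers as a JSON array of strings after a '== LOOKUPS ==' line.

Process each operation:
  add 127.235.0.0/16 -> H0 at depth 16
  del 127.235.0.0/16 (clear depth 16)
  add 0.0.0.0/0 -> H5 at depth 0
  Q 88.10.38.211: descend 01 ; hops seen [H5] ; pick H5
  add 127.235.43.128/26 -> H3 at depth 26
  Q 127.235.43.157: descend 01111111111010110010101110 ; hops seen [H5,H3] ; pick H3
  add 229.46.208.0/20 -> H3 at depth 20
  Q 127.235.43.128: descend 01111111111010110010101110 ; hops seen [H5,H3] ; pick H3
  Q 229.46.208.101: descend 11100101001011101101 ; hops seen [H5,H3] ; pick H3
  add 96.0.0.0/3 -> H2 at depth 3
  Q 96.0.8.15: descend 011 ; hops seen [H5,H2] ; pick H2
  add 228.0.0.0/6 -> H2 at depth 6
  Q 244.111.167.157: descend 111 ; hops seen [H5] ; pick H5
  Q 228.0.6.71: descend 1110010 ; hops seen [H5,H2] ; pick H2
  add 127.235.32.0/20 -> H6 at depth 20
  Q 229.46.208.32: descend 11100101001011101101 ; hops seen [H5,H2,H3] ; pick H3
  Q 228.0.0.3: descend 1110010 ; hops seen [H5,H2] ; pick H2
  add 127.235.0.0/16 -> H4 at depth 16
  Q 96.8.250.219: descend 011 ; hops seen [H5,H2] ; pick H2
  del 229.46.208.0/20 (clear depth 20)
  add 229.46.219.0/24 -> H0 at depth 24
  add 0.0.0.0/0 -> H4 at depth 0
  Q 127.235.38.123: descend 01111111111010110010 ; hops seen [H4,H2,H4,H6] ; pick H6
  Q 176.185.181.124: descend 1 ; hops seen [H4] ; pick H4

== LOOKUPS ==
["H5","H3","H3","H3","H2","H5","H2","H3","H2","H2","H6","H4"]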